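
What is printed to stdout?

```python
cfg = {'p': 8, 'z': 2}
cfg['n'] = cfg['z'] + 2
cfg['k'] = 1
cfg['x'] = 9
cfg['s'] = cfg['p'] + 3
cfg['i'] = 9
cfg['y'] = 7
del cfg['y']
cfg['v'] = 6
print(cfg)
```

cfg['n'] = cfg['z']+2 = 4 → {'p': 8, 'z': 2, 'n': 4}
cfg['k'] = 1 → {'p': 8, 'z': 2, 'n': 4, 'k': 1}
cfg['x'] = 9 → {'p': 8, 'z': 2, 'n': 4, 'k': 1, 'x': 9}
cfg['s'] = cfg['p']+3 = 11 → {'p': 8, 'z': 2, 'n': 4, 'k': 1, 'x': 9, 's': 11}
cfg['i'] = 9 → {'p': 8, 'z': 2, 'n': 4, 'k': 1, 'x': 9, 's': 11, 'i': 9}
cfg['y'] = 7 → {'p': 8, 'z': 2, 'n': 4, 'k': 1, 'x': 9, 's': 11, 'i': 9, 'y': 7}
del 'y' → {'p': 8, 'z': 2, 'n': 4, 'k': 1, 'x': 9, 's': 11, 'i': 9}
cfg['v'] = 6 → {'p': 8, 'z': 2, 'n': 4, 'k': 1, 'x': 9, 's': 11, 'i': 9, 'v': 6}

{'p': 8, 'z': 2, 'n': 4, 'k': 1, 'x': 9, 's': 11, 'i': 9, 'v': 6}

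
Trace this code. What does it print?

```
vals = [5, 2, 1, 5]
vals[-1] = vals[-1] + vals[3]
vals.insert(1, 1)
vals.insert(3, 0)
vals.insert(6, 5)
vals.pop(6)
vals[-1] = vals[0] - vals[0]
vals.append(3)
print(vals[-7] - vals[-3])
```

vals[-1] = vals[-1]+vals[3] = 5+5 = 10 → [5, 2, 1, 10]
insert 1 at 1 → [5, 1, 2, 1, 10]
insert 0 at 3 → [5, 1, 2, 0, 1, 10]
insert 5 at 6 → [5, 1, 2, 0, 1, 10, 5]
pop(6) removes 5 → [5, 1, 2, 0, 1, 10]
vals[-1] = vals[0]-vals[0] = 5-5 = 0 → [5, 1, 2, 0, 1, 0]
append 3 → [5, 1, 2, 0, 1, 0, 3]
vals[-7]-vals[-3] = 5-1 = 4

4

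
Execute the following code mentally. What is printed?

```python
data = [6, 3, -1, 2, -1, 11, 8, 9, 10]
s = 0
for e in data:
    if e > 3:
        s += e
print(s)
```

e=6: >3, s = 0+6 = 6
e=3: not >3
e=-1: not >3
e=2: not >3
e=-1: not >3
e=11: >3, s = 6+11 = 17
e=8: >3, s = 17+8 = 25
e=9: >3, s = 25+9 = 34
e=10: >3, s = 34+10 = 44

44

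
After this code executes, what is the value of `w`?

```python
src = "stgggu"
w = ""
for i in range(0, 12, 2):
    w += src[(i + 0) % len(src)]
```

'sggsgg'

i=0: add src[0]='s' → 's'
i=2: add src[2]='g' → 'sg'
i=4: add src[4]='g' → 'sgg'
i=6: add src[0]='s' → 'sggs'
i=8: add src[2]='g' → 'sggsg'
i=10: add src[4]='g' → 'sggsgg'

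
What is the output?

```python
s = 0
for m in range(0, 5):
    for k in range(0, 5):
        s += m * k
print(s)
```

100

m=0,k=0: s = 0+0 = 0
m=0,k=1: s = 0+0 = 0
m=0,k=2: s = 0+0 = 0
m=0,k=3: s = 0+0 = 0
m=0,k=4: s = 0+0 = 0
m=1,k=0: s = 0+0 = 0
m=1,k=1: s = 0+1 = 1
m=1,k=2: s = 1+2 = 3
m=1,k=3: s = 3+3 = 6
m=1,k=4: s = 6+4 = 10
m=2,k=0: s = 10+0 = 10
m=2,k=1: s = 10+2 = 12
m=2,k=2: s = 12+4 = 16
m=2,k=3: s = 16+6 = 22
m=2,k=4: s = 22+8 = 30
m=3,k=0: s = 30+0 = 30
m=3,k=1: s = 30+3 = 33
m=3,k=2: s = 33+6 = 39
m=3,k=3: s = 39+9 = 48
m=3,k=4: s = 48+12 = 60
m=4,k=0: s = 60+0 = 60
m=4,k=1: s = 60+4 = 64
m=4,k=2: s = 64+8 = 72
m=4,k=3: s = 72+12 = 84
m=4,k=4: s = 84+16 = 100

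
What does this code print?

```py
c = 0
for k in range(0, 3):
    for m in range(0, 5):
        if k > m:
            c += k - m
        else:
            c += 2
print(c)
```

28

k=0,m=0: not 0>0, c = 0+2 = 2
k=0,m=1: not 0>1, c = 2+2 = 4
k=0,m=2: not 0>2, c = 4+2 = 6
k=0,m=3: not 0>3, c = 6+2 = 8
k=0,m=4: not 0>4, c = 8+2 = 10
k=1,m=0: 1>0, c = 10+1 = 11
k=1,m=1: not 1>1, c = 11+2 = 13
k=1,m=2: not 1>2, c = 13+2 = 15
k=1,m=3: not 1>3, c = 15+2 = 17
k=1,m=4: not 1>4, c = 17+2 = 19
k=2,m=0: 2>0, c = 19+2 = 21
k=2,m=1: 2>1, c = 21+1 = 22
k=2,m=2: not 2>2, c = 22+2 = 24
k=2,m=3: not 2>3, c = 24+2 = 26
k=2,m=4: not 2>4, c = 26+2 = 28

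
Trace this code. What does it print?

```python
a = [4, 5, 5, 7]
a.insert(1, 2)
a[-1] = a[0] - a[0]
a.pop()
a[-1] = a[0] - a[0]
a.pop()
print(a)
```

[4, 2, 5]

insert 2 at 1 → [4, 2, 5, 5, 7]
a[-1] = a[0]-a[0] = 4-4 = 0 → [4, 2, 5, 5, 0]
pop() removes 0 → [4, 2, 5, 5]
a[-1] = a[0]-a[0] = 4-4 = 0 → [4, 2, 5, 0]
pop() removes 0 → [4, 2, 5]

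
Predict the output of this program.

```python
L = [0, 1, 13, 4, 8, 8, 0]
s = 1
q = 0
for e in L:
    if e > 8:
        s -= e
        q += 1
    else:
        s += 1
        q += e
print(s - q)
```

-28

e=0: not >8, s = 1+1 = 2; q=0
e=1: not >8, s = 2+1 = 3; q=1
e=13: >8, s = 3-13 = -10; q=2
e=4: not >8, s = (-10)+1 = -9; q=6
e=8: not >8, s = (-9)+1 = -8; q=14
e=8: not >8, s = (-8)+1 = -7; q=22
e=0: not >8, s = (-7)+1 = -6; q=22
s-q = (-6)-22 = -28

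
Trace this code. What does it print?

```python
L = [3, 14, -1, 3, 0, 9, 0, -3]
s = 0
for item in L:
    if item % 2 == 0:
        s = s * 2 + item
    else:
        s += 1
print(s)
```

item=3: not even, s = 0+1 = 1
item=14: even, s = 1*2+14 = 16
item=-1: not even, s = 16+1 = 17
item=3: not even, s = 17+1 = 18
item=0: even, s = 18*2+0 = 36
item=9: not even, s = 36+1 = 37
item=0: even, s = 37*2+0 = 74
item=-3: not even, s = 74+1 = 75

75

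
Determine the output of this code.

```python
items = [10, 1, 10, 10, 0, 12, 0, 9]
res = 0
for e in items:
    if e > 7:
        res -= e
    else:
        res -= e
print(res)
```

-52

e=10: >7, res = 0-10 = -10
e=1: not >7, res = (-10)-1 = -11
e=10: >7, res = (-11)-10 = -21
e=10: >7, res = (-21)-10 = -31
e=0: not >7, res = (-31)-0 = -31
e=12: >7, res = (-31)-12 = -43
e=0: not >7, res = (-43)-0 = -43
e=9: >7, res = (-43)-9 = -52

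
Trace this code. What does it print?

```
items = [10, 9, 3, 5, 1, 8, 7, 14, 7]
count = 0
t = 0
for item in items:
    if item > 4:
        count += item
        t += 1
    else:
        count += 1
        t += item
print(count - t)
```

item=10: >4, count = 0+10 = 10; t=1
item=9: >4, count = 10+9 = 19; t=2
item=3: not >4, count = 19+1 = 20; t=5
item=5: >4, count = 20+5 = 25; t=6
item=1: not >4, count = 25+1 = 26; t=7
item=8: >4, count = 26+8 = 34; t=8
item=7: >4, count = 34+7 = 41; t=9
item=14: >4, count = 41+14 = 55; t=10
item=7: >4, count = 55+7 = 62; t=11
count-t = 62-11 = 51

51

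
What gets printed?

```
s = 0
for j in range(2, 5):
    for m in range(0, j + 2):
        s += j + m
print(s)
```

j=2,m=0: s = 0+2 = 2
j=2,m=1: s = 2+3 = 5
j=2,m=2: s = 5+4 = 9
j=2,m=3: s = 9+5 = 14
j=3,m=0: s = 14+3 = 17
j=3,m=1: s = 17+4 = 21
j=3,m=2: s = 21+5 = 26
j=3,m=3: s = 26+6 = 32
j=3,m=4: s = 32+7 = 39
j=4,m=0: s = 39+4 = 43
j=4,m=1: s = 43+5 = 48
j=4,m=2: s = 48+6 = 54
j=4,m=3: s = 54+7 = 61
j=4,m=4: s = 61+8 = 69
j=4,m=5: s = 69+9 = 78

78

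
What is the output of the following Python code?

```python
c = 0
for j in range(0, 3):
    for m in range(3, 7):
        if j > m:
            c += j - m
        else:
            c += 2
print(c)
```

24

j=0,m=3: not 0>3, c = 0+2 = 2
j=0,m=4: not 0>4, c = 2+2 = 4
j=0,m=5: not 0>5, c = 4+2 = 6
j=0,m=6: not 0>6, c = 6+2 = 8
j=1,m=3: not 1>3, c = 8+2 = 10
j=1,m=4: not 1>4, c = 10+2 = 12
j=1,m=5: not 1>5, c = 12+2 = 14
j=1,m=6: not 1>6, c = 14+2 = 16
j=2,m=3: not 2>3, c = 16+2 = 18
j=2,m=4: not 2>4, c = 18+2 = 20
j=2,m=5: not 2>5, c = 20+2 = 22
j=2,m=6: not 2>6, c = 22+2 = 24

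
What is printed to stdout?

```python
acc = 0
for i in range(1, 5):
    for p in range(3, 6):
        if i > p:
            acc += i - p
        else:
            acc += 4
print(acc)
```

i=1,p=3: not 1>3, acc = 0+4 = 4
i=1,p=4: not 1>4, acc = 4+4 = 8
i=1,p=5: not 1>5, acc = 8+4 = 12
i=2,p=3: not 2>3, acc = 12+4 = 16
i=2,p=4: not 2>4, acc = 16+4 = 20
i=2,p=5: not 2>5, acc = 20+4 = 24
i=3,p=3: not 3>3, acc = 24+4 = 28
i=3,p=4: not 3>4, acc = 28+4 = 32
i=3,p=5: not 3>5, acc = 32+4 = 36
i=4,p=3: 4>3, acc = 36+1 = 37
i=4,p=4: not 4>4, acc = 37+4 = 41
i=4,p=5: not 4>5, acc = 41+4 = 45

45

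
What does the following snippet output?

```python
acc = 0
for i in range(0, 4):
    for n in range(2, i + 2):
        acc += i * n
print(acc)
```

i=1,n=2: acc = 0+2 = 2
i=2,n=2: acc = 2+4 = 6
i=2,n=3: acc = 6+6 = 12
i=3,n=2: acc = 12+6 = 18
i=3,n=3: acc = 18+9 = 27
i=3,n=4: acc = 27+12 = 39

39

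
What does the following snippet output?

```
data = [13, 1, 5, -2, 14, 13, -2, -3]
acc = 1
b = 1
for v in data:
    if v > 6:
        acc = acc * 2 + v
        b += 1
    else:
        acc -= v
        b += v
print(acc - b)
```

v=13: >6, acc = 1*2+13 = 15; b=2
v=1: not >6, acc = 15-1 = 14; b=3
v=5: not >6, acc = 14-5 = 9; b=8
v=-2: not >6, acc = 9-(-2) = 11; b=6
v=14: >6, acc = 11*2+14 = 36; b=7
v=13: >6, acc = 36*2+13 = 85; b=8
v=-2: not >6, acc = 85-(-2) = 87; b=6
v=-3: not >6, acc = 87-(-3) = 90; b=3
acc-b = 90-3 = 87

87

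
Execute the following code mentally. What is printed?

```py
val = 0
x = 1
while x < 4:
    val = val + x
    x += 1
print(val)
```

x=1: val = 0+1 = 1
x=2: val = 1+2 = 3
x=3: val = 3+3 = 6

6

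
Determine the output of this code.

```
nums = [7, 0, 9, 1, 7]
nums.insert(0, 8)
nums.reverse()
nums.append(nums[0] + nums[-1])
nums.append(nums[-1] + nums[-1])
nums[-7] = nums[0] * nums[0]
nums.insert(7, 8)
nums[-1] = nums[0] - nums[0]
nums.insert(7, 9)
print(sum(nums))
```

112

insert 8 at 0 → [8, 7, 0, 9, 1, 7]
reverse → [7, 1, 9, 0, 7, 8]
append nums[0]+nums[-1] = 7+8 = 15 → [7, 1, 9, 0, 7, 8, 15]
append nums[-1]+nums[-1] = 15+15 = 30 → [7, 1, 9, 0, 7, 8, 15, 30]
nums[-7] = nums[0]*nums[0] = 7*7 = 49 → [7, 49, 9, 0, 7, 8, 15, 30]
insert 8 at 7 → [7, 49, 9, 0, 7, 8, 15, 8, 30]
nums[-1] = nums[0]-nums[0] = 7-7 = 0 → [7, 49, 9, 0, 7, 8, 15, 8, 0]
insert 9 at 7 → [7, 49, 9, 0, 7, 8, 15, 9, 8, 0]
sum = 112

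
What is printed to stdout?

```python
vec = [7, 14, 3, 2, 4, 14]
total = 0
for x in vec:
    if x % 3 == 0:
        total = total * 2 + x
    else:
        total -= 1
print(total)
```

-4

x=7: not %3==0, total = 0-1 = -1
x=14: not %3==0, total = (-1)-1 = -2
x=3: %3==0, total = (-2)*2+3 = -1
x=2: not %3==0, total = (-1)-1 = -2
x=4: not %3==0, total = (-2)-1 = -3
x=14: not %3==0, total = (-3)-1 = -4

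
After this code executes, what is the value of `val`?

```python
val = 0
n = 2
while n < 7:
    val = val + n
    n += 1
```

n=2: val = 0+2 = 2
n=3: val = 2+3 = 5
n=4: val = 5+4 = 9
n=5: val = 9+5 = 14
n=6: val = 14+6 = 20

20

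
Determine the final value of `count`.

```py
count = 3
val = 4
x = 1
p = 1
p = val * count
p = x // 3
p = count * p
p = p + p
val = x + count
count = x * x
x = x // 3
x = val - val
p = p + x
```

1

p = 4*3 = 12
p = 1//3 = 0
p = 3*0 = 0
p = 0+0 = 0
val = 1+3 = 4
count = 1*1 = 1
x = 1//3 = 0
x = 4-4 = 0
p = 0+0 = 0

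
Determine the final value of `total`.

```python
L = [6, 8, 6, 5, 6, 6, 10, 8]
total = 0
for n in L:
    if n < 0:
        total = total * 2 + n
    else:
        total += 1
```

8

n=6: not <0, total = 0+1 = 1
n=8: not <0, total = 1+1 = 2
n=6: not <0, total = 2+1 = 3
n=5: not <0, total = 3+1 = 4
n=6: not <0, total = 4+1 = 5
n=6: not <0, total = 5+1 = 6
n=10: not <0, total = 6+1 = 7
n=8: not <0, total = 7+1 = 8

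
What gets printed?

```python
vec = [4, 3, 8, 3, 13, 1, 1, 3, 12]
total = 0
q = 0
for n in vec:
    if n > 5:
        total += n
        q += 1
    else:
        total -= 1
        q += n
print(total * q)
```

486

n=4: not >5, total = 0-1 = -1; q=4
n=3: not >5, total = (-1)-1 = -2; q=7
n=8: >5, total = (-2)+8 = 6; q=8
n=3: not >5, total = 6-1 = 5; q=11
n=13: >5, total = 5+13 = 18; q=12
n=1: not >5, total = 18-1 = 17; q=13
n=1: not >5, total = 17-1 = 16; q=14
n=3: not >5, total = 16-1 = 15; q=17
n=12: >5, total = 15+12 = 27; q=18
total*q = 27*18 = 486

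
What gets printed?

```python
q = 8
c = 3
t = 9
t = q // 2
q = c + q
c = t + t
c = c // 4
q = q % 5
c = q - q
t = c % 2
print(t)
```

t = 8//2 = 4
q = 3+8 = 11
c = 4+4 = 8
c = 8//4 = 2
q = 11%5 = 1
c = 1-1 = 0
t = 0%2 = 0

0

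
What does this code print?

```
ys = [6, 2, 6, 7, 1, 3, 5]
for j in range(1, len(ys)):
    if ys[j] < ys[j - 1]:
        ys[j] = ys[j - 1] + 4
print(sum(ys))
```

126

j=1: 2<6, ys[1] = 6+4 = 10 → [6, 10, 6, 7, 1, 3, 5]
j=2: 6<10, ys[2] = 10+4 = 14 → [6, 10, 14, 7, 1, 3, 5]
j=3: 7<14, ys[3] = 14+4 = 18 → [6, 10, 14, 18, 1, 3, 5]
j=4: 1<18, ys[4] = 18+4 = 22 → [6, 10, 14, 18, 22, 3, 5]
j=5: 3<22, ys[5] = 22+4 = 26 → [6, 10, 14, 18, 22, 26, 5]
j=6: 5<26, ys[6] = 26+4 = 30 → [6, 10, 14, 18, 22, 26, 30]
sum = 126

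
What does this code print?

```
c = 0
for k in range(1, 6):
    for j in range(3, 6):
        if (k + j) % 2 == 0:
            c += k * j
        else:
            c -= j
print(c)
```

68

k=1,j=3: even sum, c = 0+3 = 3
k=1,j=4: odd sum, c = 3-4 = -1
k=1,j=5: even sum, c = (-1)+5 = 4
k=2,j=3: odd sum, c = 4-3 = 1
k=2,j=4: even sum, c = 1+8 = 9
k=2,j=5: odd sum, c = 9-5 = 4
k=3,j=3: even sum, c = 4+9 = 13
k=3,j=4: odd sum, c = 13-4 = 9
k=3,j=5: even sum, c = 9+15 = 24
k=4,j=3: odd sum, c = 24-3 = 21
k=4,j=4: even sum, c = 21+16 = 37
k=4,j=5: odd sum, c = 37-5 = 32
k=5,j=3: even sum, c = 32+15 = 47
k=5,j=4: odd sum, c = 47-4 = 43
k=5,j=5: even sum, c = 43+25 = 68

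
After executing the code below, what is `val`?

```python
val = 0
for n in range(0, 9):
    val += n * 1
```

36

n=0: val = 0+0*1 = 0
n=1: val = 0+1*1 = 1
n=2: val = 1+2*1 = 3
n=3: val = 3+3*1 = 6
n=4: val = 6+4*1 = 10
n=5: val = 10+5*1 = 15
n=6: val = 15+6*1 = 21
n=7: val = 21+7*1 = 28
n=8: val = 28+8*1 = 36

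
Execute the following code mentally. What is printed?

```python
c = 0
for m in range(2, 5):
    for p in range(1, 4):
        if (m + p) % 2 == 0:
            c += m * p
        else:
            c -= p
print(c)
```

m=2,p=1: odd sum, c = 0-1 = -1
m=2,p=2: even sum, c = (-1)+4 = 3
m=2,p=3: odd sum, c = 3-3 = 0
m=3,p=1: even sum, c = 0+3 = 3
m=3,p=2: odd sum, c = 3-2 = 1
m=3,p=3: even sum, c = 1+9 = 10
m=4,p=1: odd sum, c = 10-1 = 9
m=4,p=2: even sum, c = 9+8 = 17
m=4,p=3: odd sum, c = 17-3 = 14

14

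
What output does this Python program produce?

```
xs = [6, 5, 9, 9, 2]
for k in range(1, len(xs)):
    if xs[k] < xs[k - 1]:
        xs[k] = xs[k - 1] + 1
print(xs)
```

k=1: 5<6, xs[1] = 6+1 = 7 → [6, 7, 9, 9, 2]
k=2: 9>=7, unchanged → [6, 7, 9, 9, 2]
k=3: 9>=9, unchanged → [6, 7, 9, 9, 2]
k=4: 2<9, xs[4] = 9+1 = 10 → [6, 7, 9, 9, 10]

[6, 7, 9, 9, 10]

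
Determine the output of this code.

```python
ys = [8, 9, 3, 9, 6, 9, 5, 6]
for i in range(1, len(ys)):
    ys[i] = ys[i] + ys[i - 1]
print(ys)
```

[8, 17, 20, 29, 35, 44, 49, 55]

i=1: ys[1] = 9+8 = 17 → [8, 17, 3, 9, 6, 9, 5, 6]
i=2: ys[2] = 3+17 = 20 → [8, 17, 20, 9, 6, 9, 5, 6]
i=3: ys[3] = 9+20 = 29 → [8, 17, 20, 29, 6, 9, 5, 6]
i=4: ys[4] = 6+29 = 35 → [8, 17, 20, 29, 35, 9, 5, 6]
i=5: ys[5] = 9+35 = 44 → [8, 17, 20, 29, 35, 44, 5, 6]
i=6: ys[6] = 5+44 = 49 → [8, 17, 20, 29, 35, 44, 49, 6]
i=7: ys[7] = 6+49 = 55 → [8, 17, 20, 29, 35, 44, 49, 55]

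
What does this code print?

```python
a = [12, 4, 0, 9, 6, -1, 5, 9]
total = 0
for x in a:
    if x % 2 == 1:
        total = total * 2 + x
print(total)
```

87

x=12: not odd
x=4: not odd
x=0: not odd
x=9: odd, total = 0*2+9 = 9
x=6: not odd
x=-1: odd, total = 9*2+(-1) = 17
x=5: odd, total = 17*2+5 = 39
x=9: odd, total = 39*2+9 = 87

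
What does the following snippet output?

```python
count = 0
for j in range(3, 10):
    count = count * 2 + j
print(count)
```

j=3: count = 0*2+3 = 3
j=4: count = 3*2+4 = 10
j=5: count = 10*2+5 = 25
j=6: count = 25*2+6 = 56
j=7: count = 56*2+7 = 119
j=8: count = 119*2+8 = 246
j=9: count = 246*2+9 = 501

501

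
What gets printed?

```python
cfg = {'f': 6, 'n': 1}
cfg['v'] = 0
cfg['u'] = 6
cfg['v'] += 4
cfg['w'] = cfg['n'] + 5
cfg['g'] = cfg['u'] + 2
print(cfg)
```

{'f': 6, 'n': 1, 'v': 4, 'u': 6, 'w': 6, 'g': 8}

cfg['v'] = 0 → {'f': 6, 'n': 1, 'v': 0}
cfg['u'] = 6 → {'f': 6, 'n': 1, 'v': 0, 'u': 6}
cfg['v'] = 0+4 = 4 → {'f': 6, 'n': 1, 'v': 4, 'u': 6}
cfg['w'] = cfg['n']+5 = 6 → {'f': 6, 'n': 1, 'v': 4, 'u': 6, 'w': 6}
cfg['g'] = cfg['u']+2 = 8 → {'f': 6, 'n': 1, 'v': 4, 'u': 6, 'w': 6, 'g': 8}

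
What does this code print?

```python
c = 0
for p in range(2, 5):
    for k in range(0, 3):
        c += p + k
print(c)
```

36

p=2,k=0: c = 0+2 = 2
p=2,k=1: c = 2+3 = 5
p=2,k=2: c = 5+4 = 9
p=3,k=0: c = 9+3 = 12
p=3,k=1: c = 12+4 = 16
p=3,k=2: c = 16+5 = 21
p=4,k=0: c = 21+4 = 25
p=4,k=1: c = 25+5 = 30
p=4,k=2: c = 30+6 = 36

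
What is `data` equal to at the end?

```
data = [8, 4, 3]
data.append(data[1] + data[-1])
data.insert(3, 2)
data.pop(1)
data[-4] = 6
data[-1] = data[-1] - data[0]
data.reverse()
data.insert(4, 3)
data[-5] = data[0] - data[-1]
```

[-2, 2, 3, 6, 3]

append data[1]+data[-1] = 4+3 = 7 → [8, 4, 3, 7]
insert 2 at 3 → [8, 4, 3, 2, 7]
pop(1) removes 4 → [8, 3, 2, 7]
data[-4] = 6 → [6, 3, 2, 7]
data[-1] = data[-1]-data[0] = 7-6 = 1 → [6, 3, 2, 1]
reverse → [1, 2, 3, 6]
insert 3 at 4 → [1, 2, 3, 6, 3]
data[-5] = data[0]-data[-1] = 1-3 = -2 → [-2, 2, 3, 6, 3]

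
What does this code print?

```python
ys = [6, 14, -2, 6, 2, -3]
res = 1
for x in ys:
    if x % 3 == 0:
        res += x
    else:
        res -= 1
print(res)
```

7

x=6: %3==0, res = 1+6 = 7
x=14: not %3==0, res = 7-1 = 6
x=-2: not %3==0, res = 6-1 = 5
x=6: %3==0, res = 5+6 = 11
x=2: not %3==0, res = 11-1 = 10
x=-3: %3==0, res = 10+(-3) = 7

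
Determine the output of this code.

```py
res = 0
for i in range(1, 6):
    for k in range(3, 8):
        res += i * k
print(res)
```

i=1,k=3: res = 0+3 = 3
i=1,k=4: res = 3+4 = 7
i=1,k=5: res = 7+5 = 12
i=1,k=6: res = 12+6 = 18
i=1,k=7: res = 18+7 = 25
i=2,k=3: res = 25+6 = 31
i=2,k=4: res = 31+8 = 39
i=2,k=5: res = 39+10 = 49
i=2,k=6: res = 49+12 = 61
i=2,k=7: res = 61+14 = 75
i=3,k=3: res = 75+9 = 84
i=3,k=4: res = 84+12 = 96
i=3,k=5: res = 96+15 = 111
i=3,k=6: res = 111+18 = 129
i=3,k=7: res = 129+21 = 150
i=4,k=3: res = 150+12 = 162
i=4,k=4: res = 162+16 = 178
i=4,k=5: res = 178+20 = 198
i=4,k=6: res = 198+24 = 222
i=4,k=7: res = 222+28 = 250
i=5,k=3: res = 250+15 = 265
i=5,k=4: res = 265+20 = 285
i=5,k=5: res = 285+25 = 310
i=5,k=6: res = 310+30 = 340
i=5,k=7: res = 340+35 = 375

375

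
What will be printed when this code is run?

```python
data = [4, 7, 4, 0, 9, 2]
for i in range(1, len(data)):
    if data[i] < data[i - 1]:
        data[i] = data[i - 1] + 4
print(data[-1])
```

23

i=1: 7>=4, unchanged → [4, 7, 4, 0, 9, 2]
i=2: 4<7, data[2] = 7+4 = 11 → [4, 7, 11, 0, 9, 2]
i=3: 0<11, data[3] = 11+4 = 15 → [4, 7, 11, 15, 9, 2]
i=4: 9<15, data[4] = 15+4 = 19 → [4, 7, 11, 15, 19, 2]
i=5: 2<19, data[5] = 19+4 = 23 → [4, 7, 11, 15, 19, 23]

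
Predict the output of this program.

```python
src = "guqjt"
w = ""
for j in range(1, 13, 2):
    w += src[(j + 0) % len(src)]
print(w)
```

j=1: add src[1]='u' → 'u'
j=3: add src[3]='j' → 'uj'
j=5: add src[0]='g' → 'ujg'
j=7: add src[2]='q' → 'ujgq'
j=9: add src[4]='t' → 'ujgqt'
j=11: add src[1]='u' → 'ujgqtu'

ujgqtu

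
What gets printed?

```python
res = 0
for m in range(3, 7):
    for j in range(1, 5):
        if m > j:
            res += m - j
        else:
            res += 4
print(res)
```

m=3,j=1: 3>1, res = 0+2 = 2
m=3,j=2: 3>2, res = 2+1 = 3
m=3,j=3: not 3>3, res = 3+4 = 7
m=3,j=4: not 3>4, res = 7+4 = 11
m=4,j=1: 4>1, res = 11+3 = 14
m=4,j=2: 4>2, res = 14+2 = 16
m=4,j=3: 4>3, res = 16+1 = 17
m=4,j=4: not 4>4, res = 17+4 = 21
m=5,j=1: 5>1, res = 21+4 = 25
m=5,j=2: 5>2, res = 25+3 = 28
m=5,j=3: 5>3, res = 28+2 = 30
m=5,j=4: 5>4, res = 30+1 = 31
m=6,j=1: 6>1, res = 31+5 = 36
m=6,j=2: 6>2, res = 36+4 = 40
m=6,j=3: 6>3, res = 40+3 = 43
m=6,j=4: 6>4, res = 43+2 = 45

45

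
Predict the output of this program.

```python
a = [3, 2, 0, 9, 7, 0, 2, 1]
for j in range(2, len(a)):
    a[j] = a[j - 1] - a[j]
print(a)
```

j=2: a[2] = 2-0 = 2 → [3, 2, 2, 9, 7, 0, 2, 1]
j=3: a[3] = 2-9 = -7 → [3, 2, 2, -7, 7, 0, 2, 1]
j=4: a[4] = (-7)-7 = -14 → [3, 2, 2, -7, -14, 0, 2, 1]
j=5: a[5] = (-14)-0 = -14 → [3, 2, 2, -7, -14, -14, 2, 1]
j=6: a[6] = (-14)-2 = -16 → [3, 2, 2, -7, -14, -14, -16, 1]
j=7: a[7] = (-16)-1 = -17 → [3, 2, 2, -7, -14, -14, -16, -17]

[3, 2, 2, -7, -14, -14, -16, -17]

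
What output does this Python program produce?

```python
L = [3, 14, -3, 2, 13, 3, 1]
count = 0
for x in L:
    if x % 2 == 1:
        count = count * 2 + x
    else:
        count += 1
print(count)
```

107

x=3: odd, count = 0*2+3 = 3
x=14: not odd, count = 3+1 = 4
x=-3: odd, count = 4*2+(-3) = 5
x=2: not odd, count = 5+1 = 6
x=13: odd, count = 6*2+13 = 25
x=3: odd, count = 25*2+3 = 53
x=1: odd, count = 53*2+1 = 107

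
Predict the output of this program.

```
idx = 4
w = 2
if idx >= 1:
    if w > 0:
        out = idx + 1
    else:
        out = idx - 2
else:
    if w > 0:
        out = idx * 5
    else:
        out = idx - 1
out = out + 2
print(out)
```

idx=4, w=2
idx >= 1 is True; w > 0 is True
→ out = idx + 1 = 5
out = 5+2 = 7

7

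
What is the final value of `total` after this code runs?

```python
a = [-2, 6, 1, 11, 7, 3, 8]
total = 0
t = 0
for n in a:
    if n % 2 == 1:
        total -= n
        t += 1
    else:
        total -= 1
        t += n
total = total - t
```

n=-2: not odd, total = 0-1 = -1; t=-2
n=6: not odd, total = (-1)-1 = -2; t=4
n=1: odd, total = (-2)-1 = -3; t=5
n=11: odd, total = (-3)-11 = -14; t=6
n=7: odd, total = (-14)-7 = -21; t=7
n=3: odd, total = (-21)-3 = -24; t=8
n=8: not odd, total = (-24)-1 = -25; t=16
total-t = (-25)-16 = -41

-41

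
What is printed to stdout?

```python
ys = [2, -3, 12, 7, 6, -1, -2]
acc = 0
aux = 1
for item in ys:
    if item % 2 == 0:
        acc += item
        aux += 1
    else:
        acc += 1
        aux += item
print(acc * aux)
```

item=2: even, acc = 0+2 = 2; aux=2
item=-3: not even, acc = 2+1 = 3; aux=-1
item=12: even, acc = 3+12 = 15; aux=0
item=7: not even, acc = 15+1 = 16; aux=7
item=6: even, acc = 16+6 = 22; aux=8
item=-1: not even, acc = 22+1 = 23; aux=7
item=-2: even, acc = 23+(-2) = 21; aux=8
acc*aux = 21*8 = 168

168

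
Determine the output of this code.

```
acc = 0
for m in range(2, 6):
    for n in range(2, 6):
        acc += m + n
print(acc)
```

m=2,n=2: acc = 0+4 = 4
m=2,n=3: acc = 4+5 = 9
m=2,n=4: acc = 9+6 = 15
m=2,n=5: acc = 15+7 = 22
m=3,n=2: acc = 22+5 = 27
m=3,n=3: acc = 27+6 = 33
m=3,n=4: acc = 33+7 = 40
m=3,n=5: acc = 40+8 = 48
m=4,n=2: acc = 48+6 = 54
m=4,n=3: acc = 54+7 = 61
m=4,n=4: acc = 61+8 = 69
m=4,n=5: acc = 69+9 = 78
m=5,n=2: acc = 78+7 = 85
m=5,n=3: acc = 85+8 = 93
m=5,n=4: acc = 93+9 = 102
m=5,n=5: acc = 102+10 = 112

112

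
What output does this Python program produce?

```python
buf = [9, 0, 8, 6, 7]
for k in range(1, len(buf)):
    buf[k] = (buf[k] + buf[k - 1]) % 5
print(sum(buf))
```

k=1: buf[1] = (0+9)%5 = 4 → [9, 4, 8, 6, 7]
k=2: buf[2] = (8+4)%5 = 2 → [9, 4, 2, 6, 7]
k=3: buf[3] = (6+2)%5 = 3 → [9, 4, 2, 3, 7]
k=4: buf[4] = (7+3)%5 = 0 → [9, 4, 2, 3, 0]
sum = 18

18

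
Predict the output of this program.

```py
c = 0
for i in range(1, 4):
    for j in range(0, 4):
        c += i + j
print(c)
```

i=1,j=0: c = 0+1 = 1
i=1,j=1: c = 1+2 = 3
i=1,j=2: c = 3+3 = 6
i=1,j=3: c = 6+4 = 10
i=2,j=0: c = 10+2 = 12
i=2,j=1: c = 12+3 = 15
i=2,j=2: c = 15+4 = 19
i=2,j=3: c = 19+5 = 24
i=3,j=0: c = 24+3 = 27
i=3,j=1: c = 27+4 = 31
i=3,j=2: c = 31+5 = 36
i=3,j=3: c = 36+6 = 42

42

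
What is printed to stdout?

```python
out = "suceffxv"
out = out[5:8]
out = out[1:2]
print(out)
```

x

slice [5:8] → 'fxv'
slice [1:2] → 'x'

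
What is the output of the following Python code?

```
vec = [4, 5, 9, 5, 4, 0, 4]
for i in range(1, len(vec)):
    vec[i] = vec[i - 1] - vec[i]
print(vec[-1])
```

-23

i=1: vec[1] = 4-5 = -1 → [4, -1, 9, 5, 4, 0, 4]
i=2: vec[2] = (-1)-9 = -10 → [4, -1, -10, 5, 4, 0, 4]
i=3: vec[3] = (-10)-5 = -15 → [4, -1, -10, -15, 4, 0, 4]
i=4: vec[4] = (-15)-4 = -19 → [4, -1, -10, -15, -19, 0, 4]
i=5: vec[5] = (-19)-0 = -19 → [4, -1, -10, -15, -19, -19, 4]
i=6: vec[6] = (-19)-4 = -23 → [4, -1, -10, -15, -19, -19, -23]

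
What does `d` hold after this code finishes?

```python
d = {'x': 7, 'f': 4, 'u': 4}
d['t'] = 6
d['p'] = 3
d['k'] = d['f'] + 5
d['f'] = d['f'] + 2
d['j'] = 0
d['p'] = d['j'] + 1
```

d['t'] = 6 → {'x': 7, 'f': 4, 'u': 4, 't': 6}
d['p'] = 3 → {'x': 7, 'f': 4, 'u': 4, 't': 6, 'p': 3}
d['k'] = d['f']+5 = 9 → {'x': 7, 'f': 4, 'u': 4, 't': 6, 'p': 3, 'k': 9}
d['f'] = d['f']+2 = 6 → {'x': 7, 'f': 6, 'u': 4, 't': 6, 'p': 3, 'k': 9}
d['j'] = 0 → {'x': 7, 'f': 6, 'u': 4, 't': 6, 'p': 3, 'k': 9, 'j': 0}
d['p'] = d['j']+1 = 1 → {'x': 7, 'f': 6, 'u': 4, 't': 6, 'p': 1, 'k': 9, 'j': 0}

{'x': 7, 'f': 6, 'u': 4, 't': 6, 'p': 1, 'k': 9, 'j': 0}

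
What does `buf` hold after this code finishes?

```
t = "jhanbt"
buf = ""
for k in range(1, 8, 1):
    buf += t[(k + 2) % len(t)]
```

'nbtjhan'

k=1: add t[3]='n' → 'n'
k=2: add t[4]='b' → 'nb'
k=3: add t[5]='t' → 'nbt'
k=4: add t[0]='j' → 'nbtj'
k=5: add t[1]='h' → 'nbtjh'
k=6: add t[2]='a' → 'nbtjha'
k=7: add t[3]='n' → 'nbtjhan'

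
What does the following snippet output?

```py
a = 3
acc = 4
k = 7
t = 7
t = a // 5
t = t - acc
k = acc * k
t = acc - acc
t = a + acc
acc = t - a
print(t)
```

t = 3//5 = 0
t = 0-4 = -4
k = 4*7 = 28
t = 4-4 = 0
t = 3+4 = 7
acc = 7-3 = 4

7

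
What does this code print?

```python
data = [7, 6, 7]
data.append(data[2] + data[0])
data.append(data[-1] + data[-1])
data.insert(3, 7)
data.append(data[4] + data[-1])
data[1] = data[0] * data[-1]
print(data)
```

[7, 294, 7, 7, 14, 28, 42]

append data[2]+data[0] = 7+7 = 14 → [7, 6, 7, 14]
append data[-1]+data[-1] = 14+14 = 28 → [7, 6, 7, 14, 28]
insert 7 at 3 → [7, 6, 7, 7, 14, 28]
append data[4]+data[-1] = 14+28 = 42 → [7, 6, 7, 7, 14, 28, 42]
data[1] = data[0]*data[-1] = 7*42 = 294 → [7, 294, 7, 7, 14, 28, 42]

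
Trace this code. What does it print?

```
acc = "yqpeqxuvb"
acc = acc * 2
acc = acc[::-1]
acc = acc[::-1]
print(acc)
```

yqpeqxuvbyqpeqxuvb

repeat ×2 → 'yqpeqxuvbyqpeqxuvb'
reverse → 'bvuxqepqybvuxqepqy'
reverse → 'yqpeqxuvbyqpeqxuvb'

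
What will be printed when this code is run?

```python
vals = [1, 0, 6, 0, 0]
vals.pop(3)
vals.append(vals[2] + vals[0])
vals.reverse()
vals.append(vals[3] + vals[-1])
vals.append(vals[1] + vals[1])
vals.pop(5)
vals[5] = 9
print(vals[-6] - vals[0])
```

0

pop(3) removes 0 → [1, 0, 6, 0]
append vals[2]+vals[0] = 6+1 = 7 → [1, 0, 6, 0, 7]
reverse → [7, 0, 6, 0, 1]
append vals[3]+vals[-1] = 0+1 = 1 → [7, 0, 6, 0, 1, 1]
append vals[1]+vals[1] = 0+0 = 0 → [7, 0, 6, 0, 1, 1, 0]
pop(5) removes 1 → [7, 0, 6, 0, 1, 0]
vals[5] = 9 → [7, 0, 6, 0, 1, 9]
vals[-6]-vals[0] = 7-7 = 0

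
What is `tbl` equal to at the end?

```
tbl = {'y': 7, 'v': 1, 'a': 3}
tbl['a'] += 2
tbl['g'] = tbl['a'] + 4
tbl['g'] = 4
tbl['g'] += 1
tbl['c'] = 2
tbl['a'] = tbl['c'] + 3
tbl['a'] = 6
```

tbl['a'] = 3+2 = 5 → {'y': 7, 'v': 1, 'a': 5}
tbl['g'] = tbl['a']+4 = 9 → {'y': 7, 'v': 1, 'a': 5, 'g': 9}
tbl['g'] = 4 → {'y': 7, 'v': 1, 'a': 5, 'g': 4}
tbl['g'] = 4+1 = 5 → {'y': 7, 'v': 1, 'a': 5, 'g': 5}
tbl['c'] = 2 → {'y': 7, 'v': 1, 'a': 5, 'g': 5, 'c': 2}
tbl['a'] = tbl['c']+3 = 5 → {'y': 7, 'v': 1, 'a': 5, 'g': 5, 'c': 2}
tbl['a'] = 6 → {'y': 7, 'v': 1, 'a': 6, 'g': 5, 'c': 2}

{'y': 7, 'v': 1, 'a': 6, 'g': 5, 'c': 2}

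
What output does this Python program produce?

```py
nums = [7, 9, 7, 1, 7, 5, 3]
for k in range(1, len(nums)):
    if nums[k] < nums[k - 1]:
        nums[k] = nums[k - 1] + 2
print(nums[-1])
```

19

k=1: 9>=7, unchanged → [7, 9, 7, 1, 7, 5, 3]
k=2: 7<9, nums[2] = 9+2 = 11 → [7, 9, 11, 1, 7, 5, 3]
k=3: 1<11, nums[3] = 11+2 = 13 → [7, 9, 11, 13, 7, 5, 3]
k=4: 7<13, nums[4] = 13+2 = 15 → [7, 9, 11, 13, 15, 5, 3]
k=5: 5<15, nums[5] = 15+2 = 17 → [7, 9, 11, 13, 15, 17, 3]
k=6: 3<17, nums[6] = 17+2 = 19 → [7, 9, 11, 13, 15, 17, 19]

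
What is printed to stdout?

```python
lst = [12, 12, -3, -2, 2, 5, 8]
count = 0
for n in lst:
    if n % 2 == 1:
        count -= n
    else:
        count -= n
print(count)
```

n=12: not odd, count = 0-12 = -12
n=12: not odd, count = (-12)-12 = -24
n=-3: odd, count = (-24)-(-3) = -21
n=-2: not odd, count = (-21)-(-2) = -19
n=2: not odd, count = (-19)-2 = -21
n=5: odd, count = (-21)-5 = -26
n=8: not odd, count = (-26)-8 = -34

-34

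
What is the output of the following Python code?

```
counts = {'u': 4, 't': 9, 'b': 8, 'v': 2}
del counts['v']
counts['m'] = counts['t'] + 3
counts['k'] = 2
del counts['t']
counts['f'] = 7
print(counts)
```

{'u': 4, 'b': 8, 'm': 12, 'k': 2, 'f': 7}

del 'v' → {'u': 4, 't': 9, 'b': 8}
counts['m'] = counts['t']+3 = 12 → {'u': 4, 't': 9, 'b': 8, 'm': 12}
counts['k'] = 2 → {'u': 4, 't': 9, 'b': 8, 'm': 12, 'k': 2}
del 't' → {'u': 4, 'b': 8, 'm': 12, 'k': 2}
counts['f'] = 7 → {'u': 4, 'b': 8, 'm': 12, 'k': 2, 'f': 7}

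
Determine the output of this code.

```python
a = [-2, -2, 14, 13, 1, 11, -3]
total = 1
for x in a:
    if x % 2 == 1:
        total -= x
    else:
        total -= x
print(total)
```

-31

x=-2: not odd, total = 1-(-2) = 3
x=-2: not odd, total = 3-(-2) = 5
x=14: not odd, total = 5-14 = -9
x=13: odd, total = (-9)-13 = -22
x=1: odd, total = (-22)-1 = -23
x=11: odd, total = (-23)-11 = -34
x=-3: odd, total = (-34)-(-3) = -31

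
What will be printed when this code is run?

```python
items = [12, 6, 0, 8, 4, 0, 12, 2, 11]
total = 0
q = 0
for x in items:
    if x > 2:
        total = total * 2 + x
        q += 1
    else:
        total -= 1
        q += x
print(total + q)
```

x=12: >2, total = 0*2+12 = 12; q=1
x=6: >2, total = 12*2+6 = 30; q=2
x=0: not >2, total = 30-1 = 29; q=2
x=8: >2, total = 29*2+8 = 66; q=3
x=4: >2, total = 66*2+4 = 136; q=4
x=0: not >2, total = 136-1 = 135; q=4
x=12: >2, total = 135*2+12 = 282; q=5
x=2: not >2, total = 282-1 = 281; q=7
x=11: >2, total = 281*2+11 = 573; q=8
total+q = 573+8 = 581

581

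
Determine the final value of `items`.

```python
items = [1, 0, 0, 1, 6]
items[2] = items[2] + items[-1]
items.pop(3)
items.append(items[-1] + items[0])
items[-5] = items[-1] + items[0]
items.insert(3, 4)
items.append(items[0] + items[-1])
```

[8, 0, 6, 4, 6, 7, 15]

items[2] = items[2]+items[-1] = 0+6 = 6 → [1, 0, 6, 1, 6]
pop(3) removes 1 → [1, 0, 6, 6]
append items[-1]+items[0] = 6+1 = 7 → [1, 0, 6, 6, 7]
items[-5] = items[-1]+items[0] = 7+1 = 8 → [8, 0, 6, 6, 7]
insert 4 at 3 → [8, 0, 6, 4, 6, 7]
append items[0]+items[-1] = 8+7 = 15 → [8, 0, 6, 4, 6, 7, 15]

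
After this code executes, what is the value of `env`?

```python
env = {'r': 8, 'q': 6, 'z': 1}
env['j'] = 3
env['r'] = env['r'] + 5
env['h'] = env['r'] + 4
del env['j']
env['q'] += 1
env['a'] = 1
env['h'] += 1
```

env['j'] = 3 → {'r': 8, 'q': 6, 'z': 1, 'j': 3}
env['r'] = env['r']+5 = 13 → {'r': 13, 'q': 6, 'z': 1, 'j': 3}
env['h'] = env['r']+4 = 17 → {'r': 13, 'q': 6, 'z': 1, 'j': 3, 'h': 17}
del 'j' → {'r': 13, 'q': 6, 'z': 1, 'h': 17}
env['q'] = 6+1 = 7 → {'r': 13, 'q': 7, 'z': 1, 'h': 17}
env['a'] = 1 → {'r': 13, 'q': 7, 'z': 1, 'h': 17, 'a': 1}
env['h'] = 17+1 = 18 → {'r': 13, 'q': 7, 'z': 1, 'h': 18, 'a': 1}

{'r': 13, 'q': 7, 'z': 1, 'h': 18, 'a': 1}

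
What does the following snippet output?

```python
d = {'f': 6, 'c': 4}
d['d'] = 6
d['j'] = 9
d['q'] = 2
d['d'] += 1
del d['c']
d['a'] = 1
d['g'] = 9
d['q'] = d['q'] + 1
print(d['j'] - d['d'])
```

d['d'] = 6 → {'f': 6, 'c': 4, 'd': 6}
d['j'] = 9 → {'f': 6, 'c': 4, 'd': 6, 'j': 9}
d['q'] = 2 → {'f': 6, 'c': 4, 'd': 6, 'j': 9, 'q': 2}
d['d'] = 6+1 = 7 → {'f': 6, 'c': 4, 'd': 7, 'j': 9, 'q': 2}
del 'c' → {'f': 6, 'd': 7, 'j': 9, 'q': 2}
d['a'] = 1 → {'f': 6, 'd': 7, 'j': 9, 'q': 2, 'a': 1}
d['g'] = 9 → {'f': 6, 'd': 7, 'j': 9, 'q': 2, 'a': 1, 'g': 9}
d['q'] = d['q']+1 = 3 → {'f': 6, 'd': 7, 'j': 9, 'q': 3, 'a': 1, 'g': 9}
d['j']-d['d'] = 9-7 = 2

2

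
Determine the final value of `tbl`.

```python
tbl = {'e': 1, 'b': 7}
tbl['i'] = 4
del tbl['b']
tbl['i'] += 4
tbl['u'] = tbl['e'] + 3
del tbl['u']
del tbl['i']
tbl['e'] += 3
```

tbl['i'] = 4 → {'e': 1, 'b': 7, 'i': 4}
del 'b' → {'e': 1, 'i': 4}
tbl['i'] = 4+4 = 8 → {'e': 1, 'i': 8}
tbl['u'] = tbl['e']+3 = 4 → {'e': 1, 'i': 8, 'u': 4}
del 'u' → {'e': 1, 'i': 8}
del 'i' → {'e': 1}
tbl['e'] = 1+3 = 4 → {'e': 4}

{'e': 4}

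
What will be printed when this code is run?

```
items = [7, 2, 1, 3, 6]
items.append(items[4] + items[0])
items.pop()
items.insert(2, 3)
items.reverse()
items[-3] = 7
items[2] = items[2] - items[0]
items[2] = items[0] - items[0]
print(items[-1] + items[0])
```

13

append items[4]+items[0] = 6+7 = 13 → [7, 2, 1, 3, 6, 13]
pop() removes 13 → [7, 2, 1, 3, 6]
insert 3 at 2 → [7, 2, 3, 1, 3, 6]
reverse → [6, 3, 1, 3, 2, 7]
items[-3] = 7 → [6, 3, 1, 7, 2, 7]
items[2] = items[2]-items[0] = 1-6 = -5 → [6, 3, -5, 7, 2, 7]
items[2] = items[0]-items[0] = 6-6 = 0 → [6, 3, 0, 7, 2, 7]
items[-1]+items[0] = 7+6 = 13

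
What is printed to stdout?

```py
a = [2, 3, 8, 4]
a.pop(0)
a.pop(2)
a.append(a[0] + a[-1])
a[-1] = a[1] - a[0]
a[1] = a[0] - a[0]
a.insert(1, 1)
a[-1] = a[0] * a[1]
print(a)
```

pop(0) removes 2 → [3, 8, 4]
pop(2) removes 4 → [3, 8]
append a[0]+a[-1] = 3+8 = 11 → [3, 8, 11]
a[-1] = a[1]-a[0] = 8-3 = 5 → [3, 8, 5]
a[1] = a[0]-a[0] = 3-3 = 0 → [3, 0, 5]
insert 1 at 1 → [3, 1, 0, 5]
a[-1] = a[0]*a[1] = 3*1 = 3 → [3, 1, 0, 3]

[3, 1, 0, 3]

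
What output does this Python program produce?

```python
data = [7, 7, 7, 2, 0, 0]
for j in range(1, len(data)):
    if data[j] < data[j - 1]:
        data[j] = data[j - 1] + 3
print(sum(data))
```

j=1: 7>=7, unchanged → [7, 7, 7, 2, 0, 0]
j=2: 7>=7, unchanged → [7, 7, 7, 2, 0, 0]
j=3: 2<7, data[3] = 7+3 = 10 → [7, 7, 7, 10, 0, 0]
j=4: 0<10, data[4] = 10+3 = 13 → [7, 7, 7, 10, 13, 0]
j=5: 0<13, data[5] = 13+3 = 16 → [7, 7, 7, 10, 13, 16]
sum = 60

60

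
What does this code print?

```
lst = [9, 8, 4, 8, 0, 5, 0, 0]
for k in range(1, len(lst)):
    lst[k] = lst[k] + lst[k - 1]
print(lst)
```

k=1: lst[1] = 8+9 = 17 → [9, 17, 4, 8, 0, 5, 0, 0]
k=2: lst[2] = 4+17 = 21 → [9, 17, 21, 8, 0, 5, 0, 0]
k=3: lst[3] = 8+21 = 29 → [9, 17, 21, 29, 0, 5, 0, 0]
k=4: lst[4] = 0+29 = 29 → [9, 17, 21, 29, 29, 5, 0, 0]
k=5: lst[5] = 5+29 = 34 → [9, 17, 21, 29, 29, 34, 0, 0]
k=6: lst[6] = 0+34 = 34 → [9, 17, 21, 29, 29, 34, 34, 0]
k=7: lst[7] = 0+34 = 34 → [9, 17, 21, 29, 29, 34, 34, 34]

[9, 17, 21, 29, 29, 34, 34, 34]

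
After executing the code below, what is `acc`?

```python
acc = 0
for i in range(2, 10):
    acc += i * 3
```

132

i=2: acc = 0+2*3 = 6
i=3: acc = 6+3*3 = 15
i=4: acc = 15+4*3 = 27
i=5: acc = 27+5*3 = 42
i=6: acc = 42+6*3 = 60
i=7: acc = 60+7*3 = 81
i=8: acc = 81+8*3 = 105
i=9: acc = 105+9*3 = 132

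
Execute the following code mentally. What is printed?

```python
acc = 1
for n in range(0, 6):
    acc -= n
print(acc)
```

n=0: acc = 1-0 = 1
n=1: acc = 1-1 = 0
n=2: acc = 0-2 = -2
n=3: acc = (-2)-3 = -5
n=4: acc = (-5)-4 = -9
n=5: acc = (-9)-5 = -14

-14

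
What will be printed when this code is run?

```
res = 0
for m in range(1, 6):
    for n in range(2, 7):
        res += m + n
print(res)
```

m=1,n=2: res = 0+3 = 3
m=1,n=3: res = 3+4 = 7
m=1,n=4: res = 7+5 = 12
m=1,n=5: res = 12+6 = 18
m=1,n=6: res = 18+7 = 25
m=2,n=2: res = 25+4 = 29
m=2,n=3: res = 29+5 = 34
m=2,n=4: res = 34+6 = 40
m=2,n=5: res = 40+7 = 47
m=2,n=6: res = 47+8 = 55
m=3,n=2: res = 55+5 = 60
m=3,n=3: res = 60+6 = 66
m=3,n=4: res = 66+7 = 73
m=3,n=5: res = 73+8 = 81
m=3,n=6: res = 81+9 = 90
m=4,n=2: res = 90+6 = 96
m=4,n=3: res = 96+7 = 103
m=4,n=4: res = 103+8 = 111
m=4,n=5: res = 111+9 = 120
m=4,n=6: res = 120+10 = 130
m=5,n=2: res = 130+7 = 137
m=5,n=3: res = 137+8 = 145
m=5,n=4: res = 145+9 = 154
m=5,n=5: res = 154+10 = 164
m=5,n=6: res = 164+11 = 175

175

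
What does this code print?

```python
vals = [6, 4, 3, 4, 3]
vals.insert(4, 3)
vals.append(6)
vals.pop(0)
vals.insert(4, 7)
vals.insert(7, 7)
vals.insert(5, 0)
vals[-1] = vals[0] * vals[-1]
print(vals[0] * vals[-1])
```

112

insert 3 at 4 → [6, 4, 3, 4, 3, 3]
append 6 → [6, 4, 3, 4, 3, 3, 6]
pop(0) removes 6 → [4, 3, 4, 3, 3, 6]
insert 7 at 4 → [4, 3, 4, 3, 7, 3, 6]
insert 7 at 7 → [4, 3, 4, 3, 7, 3, 6, 7]
insert 0 at 5 → [4, 3, 4, 3, 7, 0, 3, 6, 7]
vals[-1] = vals[0]*vals[-1] = 4*7 = 28 → [4, 3, 4, 3, 7, 0, 3, 6, 28]
vals[0]*vals[-1] = 4*28 = 112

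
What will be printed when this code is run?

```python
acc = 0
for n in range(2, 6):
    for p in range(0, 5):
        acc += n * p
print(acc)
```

140

n=2,p=0: acc = 0+0 = 0
n=2,p=1: acc = 0+2 = 2
n=2,p=2: acc = 2+4 = 6
n=2,p=3: acc = 6+6 = 12
n=2,p=4: acc = 12+8 = 20
n=3,p=0: acc = 20+0 = 20
n=3,p=1: acc = 20+3 = 23
n=3,p=2: acc = 23+6 = 29
n=3,p=3: acc = 29+9 = 38
n=3,p=4: acc = 38+12 = 50
n=4,p=0: acc = 50+0 = 50
n=4,p=1: acc = 50+4 = 54
n=4,p=2: acc = 54+8 = 62
n=4,p=3: acc = 62+12 = 74
n=4,p=4: acc = 74+16 = 90
n=5,p=0: acc = 90+0 = 90
n=5,p=1: acc = 90+5 = 95
n=5,p=2: acc = 95+10 = 105
n=5,p=3: acc = 105+15 = 120
n=5,p=4: acc = 120+20 = 140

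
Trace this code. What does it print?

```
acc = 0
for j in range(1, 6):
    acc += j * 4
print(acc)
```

j=1: acc = 0+1*4 = 4
j=2: acc = 4+2*4 = 12
j=3: acc = 12+3*4 = 24
j=4: acc = 24+4*4 = 40
j=5: acc = 40+5*4 = 60

60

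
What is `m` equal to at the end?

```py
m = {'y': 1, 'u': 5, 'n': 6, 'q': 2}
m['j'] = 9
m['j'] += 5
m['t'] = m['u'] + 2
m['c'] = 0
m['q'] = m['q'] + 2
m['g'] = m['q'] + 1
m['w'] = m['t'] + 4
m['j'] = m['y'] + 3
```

{'y': 1, 'u': 5, 'n': 6, 'q': 4, 'j': 4, 't': 7, 'c': 0, 'g': 5, 'w': 11}

m['j'] = 9 → {'y': 1, 'u': 5, 'n': 6, 'q': 2, 'j': 9}
m['j'] = 9+5 = 14 → {'y': 1, 'u': 5, 'n': 6, 'q': 2, 'j': 14}
m['t'] = m['u']+2 = 7 → {'y': 1, 'u': 5, 'n': 6, 'q': 2, 'j': 14, 't': 7}
m['c'] = 0 → {'y': 1, 'u': 5, 'n': 6, 'q': 2, 'j': 14, 't': 7, 'c': 0}
m['q'] = m['q']+2 = 4 → {'y': 1, 'u': 5, 'n': 6, 'q': 4, 'j': 14, 't': 7, 'c': 0}
m['g'] = m['q']+1 = 5 → {'y': 1, 'u': 5, 'n': 6, 'q': 4, 'j': 14, 't': 7, 'c': 0, 'g': 5}
m['w'] = m['t']+4 = 11 → {'y': 1, 'u': 5, 'n': 6, 'q': 4, 'j': 14, 't': 7, 'c': 0, 'g': 5, 'w': 11}
m['j'] = m['y']+3 = 4 → {'y': 1, 'u': 5, 'n': 6, 'q': 4, 'j': 4, 't': 7, 'c': 0, 'g': 5, 'w': 11}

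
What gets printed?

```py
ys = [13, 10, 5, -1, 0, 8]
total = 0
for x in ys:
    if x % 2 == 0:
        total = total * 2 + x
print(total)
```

x=13: not even
x=10: even, total = 0*2+10 = 10
x=5: not even
x=-1: not even
x=0: even, total = 10*2+0 = 20
x=8: even, total = 20*2+8 = 48

48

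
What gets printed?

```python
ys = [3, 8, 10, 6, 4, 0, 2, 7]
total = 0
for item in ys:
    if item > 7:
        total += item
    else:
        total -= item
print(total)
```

-4

item=3: not >7, total = 0-3 = -3
item=8: >7, total = (-3)+8 = 5
item=10: >7, total = 5+10 = 15
item=6: not >7, total = 15-6 = 9
item=4: not >7, total = 9-4 = 5
item=0: not >7, total = 5-0 = 5
item=2: not >7, total = 5-2 = 3
item=7: not >7, total = 3-7 = -4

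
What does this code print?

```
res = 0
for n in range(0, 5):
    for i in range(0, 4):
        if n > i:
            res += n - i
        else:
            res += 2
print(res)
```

40

n=0,i=0: not 0>0, res = 0+2 = 2
n=0,i=1: not 0>1, res = 2+2 = 4
n=0,i=2: not 0>2, res = 4+2 = 6
n=0,i=3: not 0>3, res = 6+2 = 8
n=1,i=0: 1>0, res = 8+1 = 9
n=1,i=1: not 1>1, res = 9+2 = 11
n=1,i=2: not 1>2, res = 11+2 = 13
n=1,i=3: not 1>3, res = 13+2 = 15
n=2,i=0: 2>0, res = 15+2 = 17
n=2,i=1: 2>1, res = 17+1 = 18
n=2,i=2: not 2>2, res = 18+2 = 20
n=2,i=3: not 2>3, res = 20+2 = 22
n=3,i=0: 3>0, res = 22+3 = 25
n=3,i=1: 3>1, res = 25+2 = 27
n=3,i=2: 3>2, res = 27+1 = 28
n=3,i=3: not 3>3, res = 28+2 = 30
n=4,i=0: 4>0, res = 30+4 = 34
n=4,i=1: 4>1, res = 34+3 = 37
n=4,i=2: 4>2, res = 37+2 = 39
n=4,i=3: 4>3, res = 39+1 = 40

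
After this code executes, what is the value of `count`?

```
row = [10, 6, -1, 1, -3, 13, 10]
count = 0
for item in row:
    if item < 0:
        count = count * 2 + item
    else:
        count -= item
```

item=10: not <0, count = 0-10 = -10
item=6: not <0, count = (-10)-6 = -16
item=-1: <0, count = (-16)*2+(-1) = -33
item=1: not <0, count = (-33)-1 = -34
item=-3: <0, count = (-34)*2+(-3) = -71
item=13: not <0, count = (-71)-13 = -84
item=10: not <0, count = (-84)-10 = -94

-94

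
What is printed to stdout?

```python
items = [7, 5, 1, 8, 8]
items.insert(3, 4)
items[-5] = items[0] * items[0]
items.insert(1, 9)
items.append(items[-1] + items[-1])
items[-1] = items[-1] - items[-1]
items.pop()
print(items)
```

[7, 9, 49, 1, 4, 8, 8]

insert 4 at 3 → [7, 5, 1, 4, 8, 8]
items[-5] = items[0]*items[0] = 7*7 = 49 → [7, 49, 1, 4, 8, 8]
insert 9 at 1 → [7, 9, 49, 1, 4, 8, 8]
append items[-1]+items[-1] = 8+8 = 16 → [7, 9, 49, 1, 4, 8, 8, 16]
items[-1] = items[-1]-items[-1] = 16-16 = 0 → [7, 9, 49, 1, 4, 8, 8, 0]
pop() removes 0 → [7, 9, 49, 1, 4, 8, 8]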